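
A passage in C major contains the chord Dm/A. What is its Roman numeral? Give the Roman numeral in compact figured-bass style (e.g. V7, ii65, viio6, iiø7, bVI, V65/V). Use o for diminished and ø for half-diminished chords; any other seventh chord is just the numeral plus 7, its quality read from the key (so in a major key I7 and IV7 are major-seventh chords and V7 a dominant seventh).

ii64

Stacked in thirds the chord is D-F-A: a minor triad on D.
In C major, D is the supertonic; the diatonic minor triad there is ii.
With A in the bass the chord is in second inversion, so the figured bass is 64.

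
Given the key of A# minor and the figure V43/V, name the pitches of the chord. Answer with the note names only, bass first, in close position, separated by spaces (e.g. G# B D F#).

F## A# B# D##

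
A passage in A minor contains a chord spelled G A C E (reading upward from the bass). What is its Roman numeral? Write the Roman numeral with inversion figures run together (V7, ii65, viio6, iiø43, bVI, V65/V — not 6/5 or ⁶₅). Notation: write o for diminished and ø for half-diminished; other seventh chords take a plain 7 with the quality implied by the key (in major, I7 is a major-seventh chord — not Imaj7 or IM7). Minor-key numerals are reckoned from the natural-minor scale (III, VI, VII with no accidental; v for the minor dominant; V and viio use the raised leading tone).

Stacked in thirds the chord is A-C-E-G: a minor seventh chord on A.
In A minor, A is the tonic; the diatonic minor seventh chord there is i7.
With G in the bass the chord is in third inversion, so the figured bass is 42.

i42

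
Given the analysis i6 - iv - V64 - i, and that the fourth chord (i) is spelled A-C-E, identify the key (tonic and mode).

A minor

i is given as A-C-E — a minor triad with root A.
If A is scale degree 1 and the mode makes that degree carry a minor triad, the tonic is A and the mode is minor.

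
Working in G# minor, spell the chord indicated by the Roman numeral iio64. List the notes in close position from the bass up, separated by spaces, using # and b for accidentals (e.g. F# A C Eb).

E A# C#

In G# minor, the second degree is A#, and the diatonic chord built there is a diminished triad.
That chord is spelled A#-C#-E.
With the 64 figure the chord is in second inversion; from the bass E upward in close position it reads E-A#-C#.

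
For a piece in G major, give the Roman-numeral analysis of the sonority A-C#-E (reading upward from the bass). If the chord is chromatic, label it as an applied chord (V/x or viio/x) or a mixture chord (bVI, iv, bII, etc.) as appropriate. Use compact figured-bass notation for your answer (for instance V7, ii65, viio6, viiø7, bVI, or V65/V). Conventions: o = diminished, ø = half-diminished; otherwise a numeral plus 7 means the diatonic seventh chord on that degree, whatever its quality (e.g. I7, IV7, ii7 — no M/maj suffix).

Stacked in thirds the chord is A-C#-E: a major triad on A.
A is not a diatonic chord root with this quality in G major, but it lies a perfect fifth above D (V), so the chord functions as an applied dominant of V.

V/V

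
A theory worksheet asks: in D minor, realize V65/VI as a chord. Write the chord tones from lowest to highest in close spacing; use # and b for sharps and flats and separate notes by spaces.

A C Eb F

V65/VI is a secondary dominant — the dominant seventh of VI. VI in D minor is Bb, so the applied chord's root is F, a perfect fifth above.
Building a dominant seventh chord on F gives F-A-C-Eb.
With the 65 figure the chord is in first inversion; from the bass A upward in close position it reads A-C-Eb-F.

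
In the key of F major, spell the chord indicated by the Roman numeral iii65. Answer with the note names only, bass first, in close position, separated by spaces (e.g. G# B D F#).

In F major, scale degree 3 is A, and the diatonic chord built there is a minor seventh chord.
Stacking thirds from A gives A-C-E-G.
With the 65 figure the chord is in first inversion; from the bass C upward in close position it reads C-E-G-A.

C E G A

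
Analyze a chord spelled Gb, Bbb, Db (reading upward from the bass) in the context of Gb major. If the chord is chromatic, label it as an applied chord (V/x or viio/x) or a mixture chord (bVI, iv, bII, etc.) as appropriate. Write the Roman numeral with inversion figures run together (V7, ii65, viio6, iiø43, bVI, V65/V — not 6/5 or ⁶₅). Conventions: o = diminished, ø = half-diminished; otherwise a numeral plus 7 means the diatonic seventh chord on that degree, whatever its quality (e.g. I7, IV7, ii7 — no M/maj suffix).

Stacked in thirds the chord is Gb-Bbb-Db: a minor triad on Gb.
Gb is the first degree of Gb major. This is the minor tonic, borrowed from the parallel minor.

i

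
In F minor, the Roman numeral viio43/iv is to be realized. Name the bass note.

Eb

The applied chord viio43/iv is rooted on A: A-C-Eb-Gb.
The figure 43 means second inversion — the fifth is in the bass.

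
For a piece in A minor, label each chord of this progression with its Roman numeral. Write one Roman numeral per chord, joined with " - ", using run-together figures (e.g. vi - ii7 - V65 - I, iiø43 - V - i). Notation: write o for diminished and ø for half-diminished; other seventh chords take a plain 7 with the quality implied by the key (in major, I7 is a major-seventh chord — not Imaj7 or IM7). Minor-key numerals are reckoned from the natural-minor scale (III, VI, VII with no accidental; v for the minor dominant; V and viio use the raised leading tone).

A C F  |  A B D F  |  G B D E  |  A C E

VI6 - iiø42 - v65 - i

A-C-F has root F, degree 6 in A minor, so VI6.
A-B-D-F has root B, degree 2 in A minor, so iiø42.
G-B-D-E: minor seventh chord on E = scale degree 5 → v65.
A-C-E: root A is the tonic; minor triad there is i.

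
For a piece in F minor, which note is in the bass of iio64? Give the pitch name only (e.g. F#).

Db

iio in F minor has root G; the chord is G-Bb-Db.
The figure 64 means second inversion — the fifth is in the bass.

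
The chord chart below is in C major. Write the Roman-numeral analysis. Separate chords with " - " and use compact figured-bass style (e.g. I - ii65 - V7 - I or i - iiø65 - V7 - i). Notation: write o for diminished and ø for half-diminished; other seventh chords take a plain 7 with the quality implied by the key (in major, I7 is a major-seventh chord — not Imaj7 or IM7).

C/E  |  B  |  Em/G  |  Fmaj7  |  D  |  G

I6 - V/iii - iii6 - IV7 - V/V - V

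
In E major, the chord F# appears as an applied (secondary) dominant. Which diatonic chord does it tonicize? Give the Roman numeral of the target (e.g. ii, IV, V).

The chord is a major triad on F#.
A dominant resolves down a perfect fifth: F# → B. In E major, B is scale degree 5, i.e. V.

V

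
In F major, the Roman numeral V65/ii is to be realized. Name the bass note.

F#

The applied chord V65/ii is rooted on D: D-F#-A-C.
The figure 65 means first inversion — the third is in the bass.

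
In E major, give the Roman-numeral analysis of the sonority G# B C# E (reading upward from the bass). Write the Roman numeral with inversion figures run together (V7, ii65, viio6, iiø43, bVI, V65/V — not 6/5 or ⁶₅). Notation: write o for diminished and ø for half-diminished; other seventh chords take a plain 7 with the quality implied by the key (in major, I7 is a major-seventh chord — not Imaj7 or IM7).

The pitches C#-E-G#-B form a minor seventh chord rooted on C#.
In E major, C# is the submediant; the diatonic minor seventh chord there is vi7.
With G# in the bass the chord is in second inversion, so the figured bass is 43.

vi43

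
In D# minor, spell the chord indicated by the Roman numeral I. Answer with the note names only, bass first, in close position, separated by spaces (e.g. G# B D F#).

I is the major tonic (Picardy third), borrowed from the parallel major. In D# minor that root is D#.
So the chord is D#-F##-A#.

D# F## A#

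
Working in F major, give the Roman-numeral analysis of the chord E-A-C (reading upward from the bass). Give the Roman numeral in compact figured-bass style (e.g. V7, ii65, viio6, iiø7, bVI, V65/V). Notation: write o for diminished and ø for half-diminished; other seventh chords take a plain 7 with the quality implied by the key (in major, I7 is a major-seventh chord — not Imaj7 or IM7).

The pitches A-C-E form a minor triad rooted on A.
In F major, A is the mediant; the diatonic minor triad there is iii.
With E in the bass the chord is in second inversion, so the figured bass is 64.

iii64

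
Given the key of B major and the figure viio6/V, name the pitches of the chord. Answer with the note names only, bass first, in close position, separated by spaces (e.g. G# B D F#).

G# B E#

The slash marks an applied leading-tone chord: viio of V. In B major, V is F#, so the leading tone to it is E#, a half step below.
Building a diminished triad on E# gives E#-G#-B.
The figured bass 6 indicates first inversion, placing the third (G#) in the bass: G#-B-E#.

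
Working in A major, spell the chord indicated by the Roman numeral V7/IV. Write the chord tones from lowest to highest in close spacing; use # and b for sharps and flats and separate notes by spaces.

V7/IV is a secondary dominant — the dominant seventh of IV. IV in A major is D, so the applied chord's root is A, a perfect fifth above.
Building a dominant seventh chord on A gives A-C#-E-G.

A C# E G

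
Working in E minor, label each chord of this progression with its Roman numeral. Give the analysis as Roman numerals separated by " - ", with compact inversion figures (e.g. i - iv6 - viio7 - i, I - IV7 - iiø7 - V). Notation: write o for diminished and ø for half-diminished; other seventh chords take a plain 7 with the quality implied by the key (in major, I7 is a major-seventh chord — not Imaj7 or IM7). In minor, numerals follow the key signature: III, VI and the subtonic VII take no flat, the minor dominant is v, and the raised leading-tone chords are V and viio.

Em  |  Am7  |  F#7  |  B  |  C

Em has root E, degree 1 in E minor, so i.
Am7: minor seventh chord on A = scale degree 4 → iv7.
F#7 is the secondary dominant of V (dominant seventh chord on F#): V7/V.
B has root B, degree 5 in E minor, so V.
C has root C, degree 6 in E minor, so VI.

i - iv7 - V7/V - V - VI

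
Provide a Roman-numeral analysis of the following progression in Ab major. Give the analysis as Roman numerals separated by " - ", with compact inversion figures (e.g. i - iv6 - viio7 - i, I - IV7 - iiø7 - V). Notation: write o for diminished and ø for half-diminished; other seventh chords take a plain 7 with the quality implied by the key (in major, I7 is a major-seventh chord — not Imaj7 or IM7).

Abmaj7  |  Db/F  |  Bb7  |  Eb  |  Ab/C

Abmaj7: major seventh chord on Ab = scale degree 1 → I7.
Db/F has root Db, degree 4 in Ab major, so IV6.
Bb7 is the secondary dominant of V (dominant seventh chord on Bb): V7/V.
Eb: root Eb is the dominant; major triad there is V.
Ab/C has root Ab, degree 1 in Ab major, so I6.

I7 - IV6 - V7/V - V - I6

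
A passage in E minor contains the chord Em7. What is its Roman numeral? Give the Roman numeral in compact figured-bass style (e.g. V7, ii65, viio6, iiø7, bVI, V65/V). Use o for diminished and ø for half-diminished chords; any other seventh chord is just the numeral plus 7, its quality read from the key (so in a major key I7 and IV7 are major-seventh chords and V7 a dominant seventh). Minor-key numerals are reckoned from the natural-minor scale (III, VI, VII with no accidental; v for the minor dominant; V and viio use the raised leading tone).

The pitches E-G-B-D form a minor seventh chord rooted on E.
In E minor, E is the tonic; the diatonic minor seventh chord there is i7.

i7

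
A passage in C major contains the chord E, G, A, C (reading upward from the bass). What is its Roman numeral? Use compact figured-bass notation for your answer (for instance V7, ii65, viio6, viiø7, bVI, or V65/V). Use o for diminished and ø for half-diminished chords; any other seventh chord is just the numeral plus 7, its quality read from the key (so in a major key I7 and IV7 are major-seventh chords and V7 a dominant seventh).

vi43

The pitches A-C-E-G form a minor seventh chord rooted on A.
A is scale degree 6 in C major, and a minor seventh chord on that degree is written vi7.
With E in the bass the chord is in second inversion, so the figured bass is 43.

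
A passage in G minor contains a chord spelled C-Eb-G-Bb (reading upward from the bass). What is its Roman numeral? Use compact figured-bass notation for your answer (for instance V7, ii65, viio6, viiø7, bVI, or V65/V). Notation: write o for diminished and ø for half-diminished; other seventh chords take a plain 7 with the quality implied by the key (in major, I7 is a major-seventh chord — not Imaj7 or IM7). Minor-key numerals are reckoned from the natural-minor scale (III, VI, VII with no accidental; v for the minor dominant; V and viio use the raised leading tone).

iv7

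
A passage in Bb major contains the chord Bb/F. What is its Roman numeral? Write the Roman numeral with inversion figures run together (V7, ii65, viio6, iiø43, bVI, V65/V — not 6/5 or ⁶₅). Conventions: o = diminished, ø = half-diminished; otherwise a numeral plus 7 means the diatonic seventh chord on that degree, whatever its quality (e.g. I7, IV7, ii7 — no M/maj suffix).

The pitches Bb-D-F form a major triad rooted on Bb.
In Bb major, Bb is the tonic; the diatonic major triad there is I.
With F in the bass the chord is in second inversion, so the figured bass is 64.

I64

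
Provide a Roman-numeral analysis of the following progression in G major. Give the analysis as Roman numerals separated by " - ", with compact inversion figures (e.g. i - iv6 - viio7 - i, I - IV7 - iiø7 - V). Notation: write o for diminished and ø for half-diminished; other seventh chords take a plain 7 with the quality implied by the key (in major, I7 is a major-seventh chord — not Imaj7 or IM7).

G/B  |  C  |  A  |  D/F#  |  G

I6 - IV - V/V - V6 - I

G/B: major triad on G = scale degree 1 → I6.
C has root C, degree 4 in G major, so IV.
A: a major triad on A, the applied dominant of V → V/V.
D/F#: major triad on D = scale degree 5 → V6.
G has root G, degree 1 in G major, so I.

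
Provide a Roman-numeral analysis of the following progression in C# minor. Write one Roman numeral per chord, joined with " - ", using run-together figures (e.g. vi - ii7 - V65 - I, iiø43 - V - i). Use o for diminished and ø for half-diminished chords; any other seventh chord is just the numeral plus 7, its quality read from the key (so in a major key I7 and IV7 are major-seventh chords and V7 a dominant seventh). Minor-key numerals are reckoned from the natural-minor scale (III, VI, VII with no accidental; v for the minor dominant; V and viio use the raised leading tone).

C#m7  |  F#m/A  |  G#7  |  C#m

C#m7: root C# is the tonic; minor seventh chord there is i7.
F#m/A has root F#, degree 4 in C# minor, so iv6.
G#7: dominant seventh chord on G# = scale degree 5 → V7.
C#m: root C# is the tonic; minor triad there is i.

i7 - iv6 - V7 - i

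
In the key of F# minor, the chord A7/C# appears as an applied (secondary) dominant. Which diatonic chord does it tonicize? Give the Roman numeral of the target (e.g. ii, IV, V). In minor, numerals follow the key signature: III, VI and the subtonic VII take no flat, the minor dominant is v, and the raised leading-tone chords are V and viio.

The chord is a dominant seventh chord on A.
A dominant resolves down a perfect fifth: A → D. In F# minor, D is scale degree 6, i.e. VI.

VI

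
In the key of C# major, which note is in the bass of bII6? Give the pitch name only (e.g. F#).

F#

bII in C# major has root D; the chord is D-F#-A.
The figure 6 means first inversion — the third is in the bass.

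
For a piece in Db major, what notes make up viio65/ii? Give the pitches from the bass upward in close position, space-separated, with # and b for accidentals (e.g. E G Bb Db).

F Ab Cb D

The slash marks an applied leading-tone chord: viio of ii. In Db major, ii is Eb, so the leading tone to it is D, a half step below.
Building a fully diminished seventh chord on D gives D-F-Ab-Cb.
The figured bass 65 indicates first inversion, placing the third (F) in the bass: F-Ab-Cb-D.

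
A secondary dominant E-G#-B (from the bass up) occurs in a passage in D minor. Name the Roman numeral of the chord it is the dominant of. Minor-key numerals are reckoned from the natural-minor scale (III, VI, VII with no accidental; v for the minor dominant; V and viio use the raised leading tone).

The chord is a major triad on E.
A dominant resolves down a perfect fifth: E → A. In D minor, A is scale degree 5, i.e. V.

V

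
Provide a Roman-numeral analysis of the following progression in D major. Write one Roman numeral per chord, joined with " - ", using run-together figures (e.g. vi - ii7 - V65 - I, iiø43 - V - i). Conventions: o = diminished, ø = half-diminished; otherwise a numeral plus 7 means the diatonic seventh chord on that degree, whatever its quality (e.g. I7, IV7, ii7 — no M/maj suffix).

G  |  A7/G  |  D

IV - V42 - I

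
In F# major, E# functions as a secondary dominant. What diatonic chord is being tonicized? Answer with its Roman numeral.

The chord is a major triad on E#.
A dominant resolves down a perfect fifth: E# → A#. In F# major, A# is scale degree 3, i.e. iii.

iii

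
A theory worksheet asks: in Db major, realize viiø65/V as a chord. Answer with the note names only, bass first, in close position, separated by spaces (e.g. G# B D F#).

Bb Db F G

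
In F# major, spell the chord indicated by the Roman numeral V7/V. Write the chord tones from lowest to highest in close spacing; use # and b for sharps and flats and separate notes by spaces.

G# B# D# F#

V7/V is a secondary dominant — the dominant seventh of V. V in F# major is C#, so the applied chord's root is G#, a perfect fifth above.
Building a dominant seventh chord on G# gives G#-B#-D#-F#.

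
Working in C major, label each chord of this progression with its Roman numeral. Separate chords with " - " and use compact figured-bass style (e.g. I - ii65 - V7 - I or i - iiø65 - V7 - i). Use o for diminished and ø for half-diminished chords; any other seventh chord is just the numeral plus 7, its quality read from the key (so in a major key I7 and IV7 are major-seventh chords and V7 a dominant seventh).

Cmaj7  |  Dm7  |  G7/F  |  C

I7 - ii7 - V42 - I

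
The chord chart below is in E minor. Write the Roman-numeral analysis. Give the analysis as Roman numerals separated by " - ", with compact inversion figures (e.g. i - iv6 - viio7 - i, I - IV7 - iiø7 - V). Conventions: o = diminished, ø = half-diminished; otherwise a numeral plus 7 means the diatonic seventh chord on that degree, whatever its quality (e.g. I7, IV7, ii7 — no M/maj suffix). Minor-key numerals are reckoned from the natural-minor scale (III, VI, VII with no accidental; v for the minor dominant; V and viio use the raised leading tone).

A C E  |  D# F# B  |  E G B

A-C-E: root A is the subdominant; minor triad there is iv.
D#-F#-B has root B, degree 5 in E minor, so V6.
E-G-B: minor triad on E = scale degree 1 → i.

iv - V6 - i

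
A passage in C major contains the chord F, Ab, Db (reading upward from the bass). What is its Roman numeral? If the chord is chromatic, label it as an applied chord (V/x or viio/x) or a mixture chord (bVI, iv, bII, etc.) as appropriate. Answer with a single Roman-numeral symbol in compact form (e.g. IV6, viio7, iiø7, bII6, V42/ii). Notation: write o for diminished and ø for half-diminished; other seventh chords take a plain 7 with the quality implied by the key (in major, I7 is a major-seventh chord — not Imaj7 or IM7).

bII6

The pitches Db-F-Ab form a major triad rooted on Db.
Db is the lowered second degree of C major (diatonic 2 would be D). This is the Neapolitan sixth — a major triad on the lowered second degree, here in its customary first inversion.
With F in the bass the chord is in first inversion, so the figured bass is 6.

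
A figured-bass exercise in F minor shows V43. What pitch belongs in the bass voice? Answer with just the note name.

G

V in F minor has root C; the chord is C-E-G-Bb.
The figure 43 means second inversion — the fifth is in the bass.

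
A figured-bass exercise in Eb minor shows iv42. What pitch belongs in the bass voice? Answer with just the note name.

Gb

iv in Eb minor has root Ab; the chord is Ab-Cb-Eb-Gb.
The figure 42 means third inversion — the seventh is in the bass.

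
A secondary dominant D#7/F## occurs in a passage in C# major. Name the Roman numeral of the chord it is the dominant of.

The chord is a dominant seventh chord on D#.
A dominant resolves down a perfect fifth: D# → G#. In C# major, G# is scale degree 5, i.e. V.

V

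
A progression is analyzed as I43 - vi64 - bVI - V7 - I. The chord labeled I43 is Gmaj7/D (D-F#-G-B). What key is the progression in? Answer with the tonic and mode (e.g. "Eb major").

The chord Gmaj7/D is a major seventh chord rooted on G; its label is I43.
If G is scale degree 1 and the mode makes that degree carry a major seventh chord, the tonic is G and the mode is major.

G major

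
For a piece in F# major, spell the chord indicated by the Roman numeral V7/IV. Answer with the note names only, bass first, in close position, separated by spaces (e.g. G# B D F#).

F# A# C# E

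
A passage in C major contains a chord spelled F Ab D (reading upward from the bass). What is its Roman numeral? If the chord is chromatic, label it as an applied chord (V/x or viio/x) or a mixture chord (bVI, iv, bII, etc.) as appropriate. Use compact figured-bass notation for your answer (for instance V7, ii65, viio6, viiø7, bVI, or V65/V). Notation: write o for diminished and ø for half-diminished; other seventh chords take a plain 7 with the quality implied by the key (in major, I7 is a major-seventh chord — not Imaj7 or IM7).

iio6

The pitches D-F-Ab form a diminished triad rooted on D.
D is the second degree of C major. This is the diminished supertonic triad, borrowed from the parallel minor.
With F in the bass the chord is in first inversion, so the figured bass is 6.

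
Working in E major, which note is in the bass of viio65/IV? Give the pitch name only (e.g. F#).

The applied chord viio65/IV is rooted on G#: G#-B-D-F.
The figure 65 means first inversion — the third is in the bass.

B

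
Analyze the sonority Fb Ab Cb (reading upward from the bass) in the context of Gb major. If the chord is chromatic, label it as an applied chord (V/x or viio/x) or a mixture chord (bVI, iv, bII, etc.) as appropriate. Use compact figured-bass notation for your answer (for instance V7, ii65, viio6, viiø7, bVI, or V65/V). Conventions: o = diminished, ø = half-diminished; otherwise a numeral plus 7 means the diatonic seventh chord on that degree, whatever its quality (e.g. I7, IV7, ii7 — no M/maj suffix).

bVII

Stacked in thirds the chord is Fb-Ab-Cb: a major triad on Fb.
Fb is the lowered seventh degree of Gb major (diatonic 7 would be F). This is a major triad on the lowered seventh degree (the subtonic), borrowed from the parallel minor.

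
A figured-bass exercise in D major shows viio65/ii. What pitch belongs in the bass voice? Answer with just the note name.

F#

The applied chord viio65/ii is rooted on D#: D#-F#-A-C.
The figure 65 means first inversion — the third is in the bass.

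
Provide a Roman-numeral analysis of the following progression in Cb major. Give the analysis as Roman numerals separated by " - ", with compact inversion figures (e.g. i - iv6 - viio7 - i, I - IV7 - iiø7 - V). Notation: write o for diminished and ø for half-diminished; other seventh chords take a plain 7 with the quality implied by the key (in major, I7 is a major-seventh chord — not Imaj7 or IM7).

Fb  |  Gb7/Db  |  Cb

IV - V43 - I

Fb has root Fb, degree 4 in Cb major, so IV.
Gb7/Db: root Gb is the dominant; dominant seventh chord there is V43.
Cb: major triad on Cb = scale degree 1 → I.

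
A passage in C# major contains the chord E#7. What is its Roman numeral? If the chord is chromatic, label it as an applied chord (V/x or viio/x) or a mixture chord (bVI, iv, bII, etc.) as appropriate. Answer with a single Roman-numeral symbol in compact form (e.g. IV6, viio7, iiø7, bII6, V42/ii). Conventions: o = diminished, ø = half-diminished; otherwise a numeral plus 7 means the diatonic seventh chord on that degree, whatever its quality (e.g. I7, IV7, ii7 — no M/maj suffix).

V7/vi

The pitches E#-G##-B#-D# form a dominant seventh chord rooted on E#.
E# is not a diatonic chord root with this quality in C# major, but it lies a perfect fifth above A# (vi), so the chord functions as an applied dominant of vi.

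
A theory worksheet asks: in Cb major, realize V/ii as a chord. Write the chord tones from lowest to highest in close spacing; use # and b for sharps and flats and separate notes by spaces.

Ab C Eb

V/ii is a secondary dominant — the dominant triad of ii. ii in Cb major is Db, so the applied chord's root is Ab, a perfect fifth above.
Building a major triad on Ab gives Ab-C-Eb.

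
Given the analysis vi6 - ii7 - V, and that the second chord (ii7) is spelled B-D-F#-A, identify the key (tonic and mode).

ii7 is given as B-D-F#-A — a minor seventh chord with root B.
Counting down one scale step from B places the tonic on A; a minor seventh chord on degree 2 is diatonic only in major.

A major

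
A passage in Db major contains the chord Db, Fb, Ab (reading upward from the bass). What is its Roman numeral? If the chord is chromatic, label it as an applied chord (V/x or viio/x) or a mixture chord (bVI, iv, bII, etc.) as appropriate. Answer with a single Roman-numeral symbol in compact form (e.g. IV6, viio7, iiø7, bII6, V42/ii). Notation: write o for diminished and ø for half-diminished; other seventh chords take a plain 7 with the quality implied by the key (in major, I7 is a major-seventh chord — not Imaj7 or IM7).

i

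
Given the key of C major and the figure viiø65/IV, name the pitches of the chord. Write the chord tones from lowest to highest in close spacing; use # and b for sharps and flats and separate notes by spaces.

viiø65/IV is a secondary leading-tone chord. The target IV is F in C major; the applied chord is rooted a semitone below, on E.
Building a half-diminished seventh chord on E gives E-G-Bb-D.
With the 65 figure the chord is in first inversion; from the bass G upward in close position it reads G-Bb-D-E.

G Bb D E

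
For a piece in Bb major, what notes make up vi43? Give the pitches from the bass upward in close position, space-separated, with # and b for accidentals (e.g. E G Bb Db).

D F G Bb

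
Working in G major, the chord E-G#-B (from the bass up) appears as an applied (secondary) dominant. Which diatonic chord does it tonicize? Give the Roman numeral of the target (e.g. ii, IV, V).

The chord is a major triad on E.
A dominant resolves down a perfect fifth: E → A. In G major, A is scale degree 2, i.e. ii.

ii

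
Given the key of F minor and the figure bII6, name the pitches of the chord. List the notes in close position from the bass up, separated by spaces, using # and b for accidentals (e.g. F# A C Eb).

Bb Db Gb

bII6 is the Neapolitan sixth — a major triad on the lowered second degree, here in its customary first inversion. In F minor that root is Gb.
So the chord is Gb-Bb-Db, a major triad.
With the 6 figure the chord is in first inversion; from the bass Bb upward in close position it reads Bb-Db-Gb.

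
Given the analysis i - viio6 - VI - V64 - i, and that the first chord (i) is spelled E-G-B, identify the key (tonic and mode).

E minor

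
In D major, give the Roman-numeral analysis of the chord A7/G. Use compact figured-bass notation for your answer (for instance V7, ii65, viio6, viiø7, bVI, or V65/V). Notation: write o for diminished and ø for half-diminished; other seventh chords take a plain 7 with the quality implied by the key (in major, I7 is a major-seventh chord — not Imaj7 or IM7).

V42

Stacked in thirds the chord is A-C#-E-G: a dominant seventh chord on A.
A is scale degree 5 in D major, and a dominant seventh chord on that degree is written V7.
With G in the bass the chord is in third inversion, so the figured bass is 42.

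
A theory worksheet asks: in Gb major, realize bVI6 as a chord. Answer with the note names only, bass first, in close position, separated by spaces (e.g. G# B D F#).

bVI6 is a major triad on the lowered sixth degree, borrowed from the parallel minor. In Gb major that root is Ebb.
So the chord is Ebb-Gb-Bbb.
With the 6 figure the chord is in first inversion; from the bass Gb upward in close position it reads Gb-Bbb-Ebb.

Gb Bbb Ebb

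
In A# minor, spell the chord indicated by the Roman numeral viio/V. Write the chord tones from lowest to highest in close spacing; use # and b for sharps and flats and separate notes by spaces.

D## F## A#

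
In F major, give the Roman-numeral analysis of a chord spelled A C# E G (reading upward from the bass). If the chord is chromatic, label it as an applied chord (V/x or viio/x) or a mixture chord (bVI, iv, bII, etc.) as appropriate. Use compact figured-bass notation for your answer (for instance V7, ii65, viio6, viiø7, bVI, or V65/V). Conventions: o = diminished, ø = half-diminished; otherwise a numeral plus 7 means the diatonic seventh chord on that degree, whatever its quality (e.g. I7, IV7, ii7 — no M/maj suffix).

Stacked in thirds the chord is A-C#-E-G: a dominant seventh chord on A.
A is not a diatonic chord root with this quality in F major, but it lies a perfect fifth above D (vi), so the chord functions as an applied dominant of vi.

V7/vi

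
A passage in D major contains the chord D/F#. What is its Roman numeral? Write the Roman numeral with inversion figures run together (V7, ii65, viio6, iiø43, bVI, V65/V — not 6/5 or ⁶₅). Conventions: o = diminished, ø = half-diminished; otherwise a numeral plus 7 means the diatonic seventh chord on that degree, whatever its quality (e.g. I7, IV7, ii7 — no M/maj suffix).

Stacked in thirds the chord is D-F#-A: a major triad on D.
D is scale degree 1 in D major, and a major triad on that degree is written I.
With F# in the bass the chord is in first inversion, so the figured bass is 6.

I6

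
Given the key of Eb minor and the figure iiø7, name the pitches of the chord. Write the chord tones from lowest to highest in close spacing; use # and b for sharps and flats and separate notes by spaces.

The numeral's case and figure indicate a half-diminished seventh chord. In Eb minor its root, the second degree, is F.
That chord is spelled F-Ab-Cb-Eb.

F Ab Cb Eb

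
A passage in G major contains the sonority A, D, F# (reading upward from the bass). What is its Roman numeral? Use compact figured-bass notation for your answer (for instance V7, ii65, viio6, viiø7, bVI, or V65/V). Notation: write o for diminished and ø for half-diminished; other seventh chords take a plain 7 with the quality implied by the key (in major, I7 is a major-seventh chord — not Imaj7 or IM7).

V64

The pitches D-F#-A form a major triad rooted on D.
In G major, D is the dominant; the diatonic major triad there is V.
With A in the bass the chord is in second inversion, so the figured bass is 64.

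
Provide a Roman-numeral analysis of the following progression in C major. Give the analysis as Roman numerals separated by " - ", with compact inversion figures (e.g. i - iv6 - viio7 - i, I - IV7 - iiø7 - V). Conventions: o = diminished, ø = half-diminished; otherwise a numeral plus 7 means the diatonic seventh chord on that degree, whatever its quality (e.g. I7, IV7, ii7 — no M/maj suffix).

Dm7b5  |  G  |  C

iiø7 - V - I

Dm7b5: half-diminished seventh chord on D — chromatic; iiø7 (borrowed from the parallel minor).
G: root G is the dominant; major triad there is V.
C: major triad on C = scale degree 1 → I.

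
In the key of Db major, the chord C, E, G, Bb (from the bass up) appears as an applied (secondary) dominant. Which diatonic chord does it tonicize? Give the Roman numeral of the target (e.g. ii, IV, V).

iii

The chord is a dominant seventh chord on C.
A dominant resolves down a perfect fifth: C → F. In Db major, F is scale degree 3, i.e. iii.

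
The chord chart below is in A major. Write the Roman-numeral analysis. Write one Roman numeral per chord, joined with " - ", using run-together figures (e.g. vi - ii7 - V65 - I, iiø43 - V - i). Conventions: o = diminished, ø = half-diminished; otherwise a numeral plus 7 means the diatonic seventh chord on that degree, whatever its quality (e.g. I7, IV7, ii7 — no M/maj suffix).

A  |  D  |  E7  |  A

I - IV - V7 - I

A: major triad on A = scale degree 1 → I.
D has root D, degree 4 in A major, so IV.
E7: root E is the dominant; dominant seventh chord there is V7.
A: root A is the tonic; major triad there is I.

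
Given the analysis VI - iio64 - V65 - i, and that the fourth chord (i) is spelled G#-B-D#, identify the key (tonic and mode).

The anchor chord is a minor triad on G#, labeled i.
If G# is scale degree 1 and the mode makes that degree carry a minor triad, the tonic is G# and the mode is minor.

G# minor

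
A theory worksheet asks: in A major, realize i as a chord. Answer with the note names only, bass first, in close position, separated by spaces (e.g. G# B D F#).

i is the minor tonic, borrowed from the parallel minor. In A major that root is A.
So the chord is A-C-E, a minor triad.

A C E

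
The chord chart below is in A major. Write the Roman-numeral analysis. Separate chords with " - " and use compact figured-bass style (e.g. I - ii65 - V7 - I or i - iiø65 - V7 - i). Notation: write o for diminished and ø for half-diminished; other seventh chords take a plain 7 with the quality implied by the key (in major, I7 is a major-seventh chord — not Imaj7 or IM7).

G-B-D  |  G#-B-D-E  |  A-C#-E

G-B-D: G with this quality isn't in the key; it's bVII, borrowed from the parallel minor.
G#-B-D-E: root E is the dominant; dominant seventh chord there is V65.
A-C#-E: major triad on A = scale degree 1 → I.

bVII - V65 - I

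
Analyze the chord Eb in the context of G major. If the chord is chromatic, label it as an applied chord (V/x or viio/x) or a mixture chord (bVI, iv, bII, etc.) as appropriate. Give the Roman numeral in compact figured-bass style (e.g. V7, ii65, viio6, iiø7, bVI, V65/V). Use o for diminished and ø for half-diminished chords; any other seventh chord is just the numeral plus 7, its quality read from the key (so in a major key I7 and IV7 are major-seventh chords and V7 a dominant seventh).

The pitches Eb-G-Bb form a major triad rooted on Eb.
Eb is the lowered sixth degree of G major (diatonic 6 would be E). This is a major triad on the lowered sixth degree, borrowed from the parallel minor.

bVI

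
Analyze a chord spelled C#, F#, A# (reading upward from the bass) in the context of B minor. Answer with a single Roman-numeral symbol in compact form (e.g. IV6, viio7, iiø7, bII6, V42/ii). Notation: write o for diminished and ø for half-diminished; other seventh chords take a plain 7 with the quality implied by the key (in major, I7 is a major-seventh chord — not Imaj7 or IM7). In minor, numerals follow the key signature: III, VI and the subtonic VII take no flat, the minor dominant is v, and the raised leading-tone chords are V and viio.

The pitches F#-A#-C# form a major triad rooted on F#.
In B minor, F# is the dominant; the diatonic major triad there is V.
With C# in the bass the chord is in second inversion, so the figured bass is 64.

V64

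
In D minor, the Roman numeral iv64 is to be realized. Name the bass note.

D

iv in D minor has root G; the chord is G-Bb-D.
The figure 64 means second inversion — the fifth is in the bass.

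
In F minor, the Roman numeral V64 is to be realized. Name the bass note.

V in F minor has root C; the chord is C-E-G.
The figure 64 means second inversion — the fifth is in the bass.

G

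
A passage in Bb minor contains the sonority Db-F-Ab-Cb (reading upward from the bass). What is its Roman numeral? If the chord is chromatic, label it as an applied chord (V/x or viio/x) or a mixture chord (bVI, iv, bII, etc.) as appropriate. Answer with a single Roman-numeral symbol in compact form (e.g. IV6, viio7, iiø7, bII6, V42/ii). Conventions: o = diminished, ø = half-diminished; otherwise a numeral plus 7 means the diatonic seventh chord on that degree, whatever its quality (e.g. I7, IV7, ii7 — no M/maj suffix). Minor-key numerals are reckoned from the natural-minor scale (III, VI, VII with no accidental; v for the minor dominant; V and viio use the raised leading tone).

V7/VI

Stacked in thirds the chord is Db-F-Ab-Cb: a dominant seventh chord on Db.
Db is not a diatonic chord root with this quality in Bb minor, but it lies a perfect fifth above Gb (VI), so the chord functions as an applied dominant of VI.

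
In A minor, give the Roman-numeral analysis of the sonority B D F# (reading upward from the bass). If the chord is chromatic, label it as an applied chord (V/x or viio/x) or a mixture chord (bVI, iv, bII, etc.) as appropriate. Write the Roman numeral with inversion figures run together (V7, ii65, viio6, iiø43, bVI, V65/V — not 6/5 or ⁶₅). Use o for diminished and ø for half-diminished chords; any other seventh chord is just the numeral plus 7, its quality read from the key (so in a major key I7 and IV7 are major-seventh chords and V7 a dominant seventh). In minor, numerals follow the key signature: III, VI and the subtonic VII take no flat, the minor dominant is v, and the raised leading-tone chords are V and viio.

ii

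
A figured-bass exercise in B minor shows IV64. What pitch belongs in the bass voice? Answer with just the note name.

B

IV in B minor has root E; the chord is E-G#-B.
The figure 64 means second inversion — the fifth is in the bass.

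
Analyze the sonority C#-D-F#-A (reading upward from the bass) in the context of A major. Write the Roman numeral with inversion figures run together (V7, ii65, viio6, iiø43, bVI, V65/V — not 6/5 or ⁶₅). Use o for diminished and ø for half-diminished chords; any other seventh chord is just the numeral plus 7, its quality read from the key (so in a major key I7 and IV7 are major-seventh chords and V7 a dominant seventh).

IV42

Stacked in thirds the chord is D-F#-A-C#: a major seventh chord on D.
In A major, D is the subdominant; the diatonic major seventh chord there is IV7.
With C# in the bass the chord is in third inversion, so the figured bass is 42.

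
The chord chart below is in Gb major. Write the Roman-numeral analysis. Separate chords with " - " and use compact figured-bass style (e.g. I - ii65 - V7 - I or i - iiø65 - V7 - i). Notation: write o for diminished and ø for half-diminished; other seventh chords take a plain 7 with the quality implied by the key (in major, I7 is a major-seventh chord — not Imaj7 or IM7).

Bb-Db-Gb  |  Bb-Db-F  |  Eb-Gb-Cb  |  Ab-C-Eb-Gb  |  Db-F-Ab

I6 - iii - IV6 - V7/V - V

Bb-Db-Gb has root Gb, degree 1 in Gb major, so I6.
Bb-Db-F: minor triad on Bb = scale degree 3 → iii.
Eb-Gb-Cb: root Cb is the subdominant; major triad there is IV6.
Ab-C-Eb-Gb: a dominant seventh chord on Ab, the applied dominant of V → V7/V.
Db-F-Ab has root Db, degree 5 in Gb major, so V.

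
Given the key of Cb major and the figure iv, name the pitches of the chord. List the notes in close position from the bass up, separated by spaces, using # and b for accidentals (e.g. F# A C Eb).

Fb Abb Cb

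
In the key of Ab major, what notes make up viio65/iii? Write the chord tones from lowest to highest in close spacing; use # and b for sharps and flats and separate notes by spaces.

D F Ab B

viio65/iii is a secondary leading-tone chord. The target iii is C in Ab major; the applied chord is rooted a semitone below, on B.
Building a fully diminished seventh chord on B gives B-D-F-Ab.
With the 65 figure the chord is in first inversion; from the bass D upward in close position it reads D-F-Ab-B.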